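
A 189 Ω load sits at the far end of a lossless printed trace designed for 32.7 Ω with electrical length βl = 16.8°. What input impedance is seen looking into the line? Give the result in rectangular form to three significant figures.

tan(βl) = tan(16.8°) = 0.302
Z_in = Z_0·(Z_L + jZ_0·tanβl)/(Z_0 + jZ_L·tanβl)
     = 32.7·(189 + j9.87)/(32.7 + j57.1)

Z_in ≈ 51 − j79.1 Ω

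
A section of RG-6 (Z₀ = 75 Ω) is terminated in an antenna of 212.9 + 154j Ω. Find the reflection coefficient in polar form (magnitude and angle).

Γ = (Z_L − Z_0)/(Z_L + Z_0) = (137.9 + j154)/(287.9 + j154)
|Γ| = 207/327 = 0.633

Γ ≈ 0.633 ∠ 20°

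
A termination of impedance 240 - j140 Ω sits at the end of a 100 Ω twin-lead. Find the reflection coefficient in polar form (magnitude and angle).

Γ = (Z_L − Z_0)/(Z_L + Z_0) = (140 − j140)/(340 − j140)
|Γ| = 198/368 = 0.538

Γ ≈ 0.538 ∠ -22.6°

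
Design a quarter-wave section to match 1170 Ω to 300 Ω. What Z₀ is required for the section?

Z_qwt ≈ 592 Ω

Z_qwt = √(Z_0·R_L) = √(300 × 1170) = √351000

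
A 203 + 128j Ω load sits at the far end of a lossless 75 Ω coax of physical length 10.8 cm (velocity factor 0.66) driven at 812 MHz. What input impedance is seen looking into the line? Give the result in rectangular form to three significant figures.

Z_in ≈ 62.3 + j99.4 Ω

λ = v/f = 0.66·c / 812 MHz = 0.244 m
βl = 2π·l/λ = 2π × 0.443 = 159°
tan(βl) = tan(159°) = -0.375
Z_in = Z_0·(Z_L + jZ_0·tanβl)/(Z_0 + jZ_L·tanβl)
     = 75·(203 + j99.9)/(123 − j76.1)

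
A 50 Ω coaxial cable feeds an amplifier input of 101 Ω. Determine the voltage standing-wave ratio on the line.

For a purely resistive load, VSWR = R_L/Z_0 or Z_0/R_L (whichever > 1) = 101/50

VSWR ≈ 2.02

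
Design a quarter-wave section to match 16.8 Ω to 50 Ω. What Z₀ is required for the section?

Z_qwt = √(Z_0·R_L) = √(50 × 16.8) = √840

Z_qwt ≈ 29 Ω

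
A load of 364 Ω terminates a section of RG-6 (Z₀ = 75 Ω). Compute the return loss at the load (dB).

RL ≈ 3.63 dB

Γ = (364 − 75)/(364 + 75) = 0.658
RL = −20·log₁₀|Γ| = −20·log₁₀(0.658)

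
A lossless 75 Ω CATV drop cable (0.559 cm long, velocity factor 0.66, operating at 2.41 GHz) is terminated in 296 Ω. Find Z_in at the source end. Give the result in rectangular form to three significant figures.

λ = v/f = 0.66·c / 2.41 GHz = 0.0822 m
βl = 2π·l/λ = 2π × 0.068 = 24.5°
tan(βl) = tan(24.5°) = 0.456
Z_in = Z_0·(Z_L + jZ_0·tanβl)/(Z_0 + jZ_L·tanβl)
     = 75·(296 + j34.2)/(75 + j135)

Z_in ≈ 84.4 − j118 Ω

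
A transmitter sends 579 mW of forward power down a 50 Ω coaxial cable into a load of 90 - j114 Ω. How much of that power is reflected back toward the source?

|Γ| = |(40 − j114)/(140 − j114)| = 0.669
|Γ|² = 0.448
P_refl = |Γ|²·P_inc = 259 mW, P_del = (1 − |Γ|²)·P_inc = 320 mW

P_reflected ≈ 259 mW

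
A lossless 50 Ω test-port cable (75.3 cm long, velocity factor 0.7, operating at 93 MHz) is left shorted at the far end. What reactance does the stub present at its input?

X_in ≈ -86.4 Ω (capacitive)

λ = v/f = 0.7·c / 93 MHz = 2.26 m
βl = 2π·l/λ = 2π × 0.333 = 120°
tan(βl) = -1.73
For a shorted stub, Z_in = jZ_0·tan(βl)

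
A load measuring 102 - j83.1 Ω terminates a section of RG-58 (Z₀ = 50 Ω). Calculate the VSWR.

VSWR ≈ 3.61

Γ = (Z_L − Z_0)/(Z_L + Z_0) = (52 − j83.1)/(152 − j83.1)
|Γ| = 98/173 = 0.566
VSWR = (1 + |Γ|)/(1 − |Γ|) = 1.57/0.434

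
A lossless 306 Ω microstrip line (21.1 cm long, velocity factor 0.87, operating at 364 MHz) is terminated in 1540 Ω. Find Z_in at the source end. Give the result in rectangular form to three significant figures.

λ = v/f = 0.87·c / 364 MHz = 0.717 m
βl = 2π·l/λ = 2π × 0.294 = 106°
tan(βl) = tan(106°) = -3.5
Z_in = Z_0·(Z_L + jZ_0·tanβl)/(Z_0 + jZ_L·tanβl)
     = 306·(1540 − j1070)/(306 − j5390)

Z_in ≈ 65.5 + j83.7 Ω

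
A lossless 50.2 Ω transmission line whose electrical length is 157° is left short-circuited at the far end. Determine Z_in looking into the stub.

Z_in ≈ −j21.3 Ω

tan(βl) = -0.424
For a short-circuited stub, Z_in = jZ_0·tan(βl)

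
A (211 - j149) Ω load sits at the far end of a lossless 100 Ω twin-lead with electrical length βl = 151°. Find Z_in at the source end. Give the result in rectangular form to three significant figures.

Z_in ≈ 197 + j151 Ω

tan(βl) = tan(151°) = -0.554
Z_in = Z_0·(Z_L + jZ_0·tanβl)/(Z_0 + jZ_L·tanβl)
     = 100·(211 − j204)/(17.4 − j117)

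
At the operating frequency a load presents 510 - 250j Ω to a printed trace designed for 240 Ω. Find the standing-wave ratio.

Γ = (Z_L − Z_0)/(Z_L + Z_0) = (270 − j250)/(750 − j250)
|Γ| = 368/791 = 0.465
VSWR = (1 + |Γ|)/(1 − |Γ|) = 1.47/0.535

VSWR ≈ 2.74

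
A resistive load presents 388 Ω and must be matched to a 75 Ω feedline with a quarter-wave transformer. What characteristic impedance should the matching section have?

Z_qwt ≈ 171 Ω

Z_qwt = √(Z_0·R_L) = √(75 × 388) = √29100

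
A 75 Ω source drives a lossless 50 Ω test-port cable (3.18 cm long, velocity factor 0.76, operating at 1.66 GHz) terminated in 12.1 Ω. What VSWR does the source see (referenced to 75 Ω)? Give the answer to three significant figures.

λ = v/f = 0.76·c / 1.66 GHz = 0.137 m
βl = 2π·l/λ = 2π × 0.232 = 83.3°
tan(βl) = 8.58
Z_in = Z_0·(Z_L + jZ_0·tanβl)/(Z_0 + jZ_L·tanβl) = 170 + j76.1 Ω
Γ_s = (Z_in − Z_s)/(Z_in + Z_s) = (95 + j76.1)/(245 + j76.1), |Γ_s| = 0.474
VSWR = (1 + |Γ_s|)/(1 − |Γ_s|)

VSWR ≈ 2.8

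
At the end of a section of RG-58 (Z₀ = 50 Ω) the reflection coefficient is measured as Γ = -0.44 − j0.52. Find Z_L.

Z_L ≈ 11.4 − j22.2 Ω

Z_L = Z_0·(1 + Γ)/(1 − Γ) = 50·(0.56 − j0.52)/(1.44 + j0.52)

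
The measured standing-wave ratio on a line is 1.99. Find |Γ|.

|Γ| ≈ 0.331

|Γ| = (S − 1)/(S + 1) = (1.99 − 1)/(1.99 + 1) = 0.99/2.99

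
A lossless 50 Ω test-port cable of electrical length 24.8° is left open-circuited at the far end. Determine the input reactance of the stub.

tan(βl) = 0.462
For an open-circuited stub, Z_in = −jZ_0·cot(βl) = −jZ_0/tan(βl)

X_in ≈ -108 Ω (capacitive)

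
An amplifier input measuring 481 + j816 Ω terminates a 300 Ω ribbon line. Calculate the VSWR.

VSWR ≈ 6.69

Γ = (Z_L − Z_0)/(Z_L + Z_0) = (181 + j816)/(781 + j816)
|Γ| = 836/1130 = 0.74
VSWR = (1 + |Γ|)/(1 − |Γ|) = 1.74/0.26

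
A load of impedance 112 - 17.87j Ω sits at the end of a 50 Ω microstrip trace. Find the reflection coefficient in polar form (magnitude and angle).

Γ = (Z_L − Z_0)/(Z_L + Z_0) = (62 − j17.87)/(162 − j17.87)
|Γ| = 64.5/163 = 0.396

Γ ≈ 0.396 ∠ -9.78°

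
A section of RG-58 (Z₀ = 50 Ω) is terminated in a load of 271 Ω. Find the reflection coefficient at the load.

Γ = (Z_L − Z_0)/(Z_L + Z_0) = (271 − 50)/(271 + 50) = 221/321

Γ = 0.688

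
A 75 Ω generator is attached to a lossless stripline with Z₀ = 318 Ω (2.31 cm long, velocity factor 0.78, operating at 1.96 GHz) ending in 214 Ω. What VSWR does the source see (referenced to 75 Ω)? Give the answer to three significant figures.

λ = v/f = 0.78·c / 1.96 GHz = 0.119 m
βl = 2π·l/λ = 2π × 0.193 = 69.7°
tan(βl) = 2.7
Z_in = Z_0·(Z_L + jZ_0·tanβl)/(Z_0 + jZ_L·tanβl) = 412 + j109 Ω
Γ_s = (Z_in − Z_s)/(Z_in + Z_s) = (337 + j109)/(487 + j109), |Γ_s| = 0.71
VSWR = (1 + |Γ_s|)/(1 − |Γ_s|)

VSWR ≈ 5.9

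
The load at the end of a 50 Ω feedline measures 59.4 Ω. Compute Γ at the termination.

Γ = 0.0859

Γ = (Z_L − Z_0)/(Z_L + Z_0) = (59.4 − 50)/(59.4 + 50) = 9.4/109.4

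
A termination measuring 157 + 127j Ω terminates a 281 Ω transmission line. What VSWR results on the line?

VSWR ≈ 2.27

Γ = (Z_L − Z_0)/(Z_L + Z_0) = (-124 + j127)/(438 + j127)
|Γ| = 177/456 = 0.389
VSWR = (1 + |Γ|)/(1 − |Γ|) = 1.39/0.611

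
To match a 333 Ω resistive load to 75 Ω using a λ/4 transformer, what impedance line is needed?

Z_qwt = √(Z_0·R_L) = √(75 × 333) = √24980

Z_qwt ≈ 158 Ω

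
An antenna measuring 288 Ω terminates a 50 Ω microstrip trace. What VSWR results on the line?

VSWR ≈ 5.76

Γ = (288 − 50)/(288 + 50) = 0.704
VSWR = (1 + 0.704)/(1 − 0.704)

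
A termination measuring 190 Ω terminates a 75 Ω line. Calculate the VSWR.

VSWR ≈ 2.53

Γ = (190 − 75)/(190 + 75) = 0.434
VSWR = (1 + 0.434)/(1 − 0.434)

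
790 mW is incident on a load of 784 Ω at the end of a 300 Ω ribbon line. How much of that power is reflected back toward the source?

Γ = (784 − 300)/(784 + 300) = 0.446
|Γ|² = 0.199
P_refl = |Γ|²·P_inc = 157 mW, P_del = (1 − |Γ|²)·P_inc = 633 mW

P_reflected ≈ 157 mW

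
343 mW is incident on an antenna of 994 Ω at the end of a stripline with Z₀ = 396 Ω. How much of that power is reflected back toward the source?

P_reflected ≈ 63.5 mW

Γ = (994 − 396)/(994 + 396) = 0.43
|Γ|² = 0.185
P_refl = |Γ|²·P_inc = 63.5 mW, P_del = (1 − |Γ|²)·P_inc = 280 mW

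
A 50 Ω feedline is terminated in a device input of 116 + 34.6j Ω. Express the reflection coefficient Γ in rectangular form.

Γ = (Z_L − Z_0)/(Z_L + Z_0) = (66 + j34.6)/(166 + j34.6)

Γ ≈ 0.423 + j0.12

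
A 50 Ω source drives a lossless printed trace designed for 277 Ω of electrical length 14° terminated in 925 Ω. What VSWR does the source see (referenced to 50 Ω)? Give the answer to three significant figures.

tan(βl) = 0.249
Z_in = Z_0·(Z_L + jZ_0·tanβl)/(Z_0 + jZ_L·tanβl) = 580 − j414 Ω
Γ_s = (Z_in − Z_s)/(Z_in + Z_s) = (530 − j414)/(630 − j414), |Γ_s| = 0.892
VSWR = (1 + |Γ_s|)/(1 − |Γ_s|)

VSWR ≈ 17.5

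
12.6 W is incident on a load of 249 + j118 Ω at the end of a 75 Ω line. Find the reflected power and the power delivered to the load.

P_reflected ≈ 4.68 W; P_delivered ≈ 7.92 W

|Γ| = |(174 + j118)/(324 + j118)| = 0.61
|Γ|² = 0.372
P_refl = |Γ|²·P_inc = 4.68 W, P_del = (1 − |Γ|²)·P_inc = 7.92 W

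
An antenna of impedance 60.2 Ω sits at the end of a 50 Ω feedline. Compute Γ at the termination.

Γ = 0.0926

Γ = (Z_L − Z_0)/(Z_L + Z_0) = (60.2 − 50)/(60.2 + 50) = 10.2/110.2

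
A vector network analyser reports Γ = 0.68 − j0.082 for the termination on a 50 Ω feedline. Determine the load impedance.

Z_L ≈ 243 − j75.1 Ω

Z_L = Z_0·(1 + Γ)/(1 − Γ) = 50·(1.68 − j0.082)/(0.32 + j0.082)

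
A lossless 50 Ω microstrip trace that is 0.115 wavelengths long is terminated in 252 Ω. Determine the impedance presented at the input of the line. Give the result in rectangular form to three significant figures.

Z_in ≈ 21.6 − j51.9 Ω

βl = 2π × 0.115 = 41.4°
tan(βl) = tan(41.4°) = 0.882
Z_in = Z_0·(Z_L + jZ_0·tanβl)/(Z_0 + jZ_L·tanβl)
     = 50·(252 + j44.1)/(50 + j222)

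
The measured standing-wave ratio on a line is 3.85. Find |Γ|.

|Γ| ≈ 0.588

|Γ| = (S − 1)/(S + 1) = (3.85 − 1)/(3.85 + 1) = 2.85/4.85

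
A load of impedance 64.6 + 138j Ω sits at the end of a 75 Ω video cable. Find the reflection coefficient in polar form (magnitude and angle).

Γ ≈ 0.705 ∠ 49.6°

Γ = (Z_L − Z_0)/(Z_L + Z_0) = (-10.4 + j138)/(139.6 + j138)
|Γ| = 138/196 = 0.705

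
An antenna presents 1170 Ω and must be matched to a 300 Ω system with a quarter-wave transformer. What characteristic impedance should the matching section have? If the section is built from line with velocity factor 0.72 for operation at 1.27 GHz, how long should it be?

Z_qwt = √(Z_0·R_L) = √(300 × 1170) = √351000
λ = 0.72·c/f = 0.17 m, so l = λ/4 = 0.0425 m

Z_qwt ≈ 592 Ω; length ≈ 4.25 cm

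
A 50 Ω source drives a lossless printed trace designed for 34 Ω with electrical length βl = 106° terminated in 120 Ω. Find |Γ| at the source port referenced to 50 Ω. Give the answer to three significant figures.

|Γ| ≈ 0.666

tan(βl) = -3.49
Z_in = Z_0·(Z_L + jZ_0·tanβl)/(Z_0 + jZ_L·tanβl) = 10.4 + j8.91 Ω
Γ_s = (Z_in − Z_s)/(Z_in + Z_s) = (-39.6 + j8.91)/(60.4 + j8.91), |Γ_s| = 0.666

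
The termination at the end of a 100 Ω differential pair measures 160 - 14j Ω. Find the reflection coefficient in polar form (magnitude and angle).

Γ ≈ 0.237 ∠ -10.1°

Γ = (Z_L − Z_0)/(Z_L + Z_0) = (60 − j14)/(260 − j14)
|Γ| = 61.6/260 = 0.237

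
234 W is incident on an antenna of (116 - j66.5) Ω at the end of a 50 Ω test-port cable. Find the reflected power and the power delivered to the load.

|Γ| = |(66 − j66.5)/(166 − j66.5)| = 0.524
|Γ|² = 0.275
P_refl = |Γ|²·P_inc = 64.2 W, P_del = (1 − |Γ|²)·P_inc = 170 W

P_reflected ≈ 64.2 W; P_delivered ≈ 170 W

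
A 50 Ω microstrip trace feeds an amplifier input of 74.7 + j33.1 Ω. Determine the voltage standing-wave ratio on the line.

VSWR ≈ 1.94

Γ = (Z_L − Z_0)/(Z_L + Z_0) = (24.7 + j33.1)/(124.7 + j33.1)
|Γ| = 41.3/129 = 0.32
VSWR = (1 + |Γ|)/(1 − |Γ|) = 1.32/0.68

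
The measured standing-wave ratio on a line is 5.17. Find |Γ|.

|Γ| ≈ 0.676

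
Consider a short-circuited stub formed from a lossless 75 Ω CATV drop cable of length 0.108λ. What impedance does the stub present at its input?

βl = 2π × 0.108 = 38.9°
tan(βl) = 0.806
For a short-circuited stub, Z_in = jZ_0·tan(βl)

Z_in ≈ +j60.5 Ω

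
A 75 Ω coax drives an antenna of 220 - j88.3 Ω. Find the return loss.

Γ = (145 − j88.3)/(295 − j88.3), |Γ| = 0.551
RL = −20·log₁₀|Γ| = −20·log₁₀(0.551)

RL ≈ 5.17 dB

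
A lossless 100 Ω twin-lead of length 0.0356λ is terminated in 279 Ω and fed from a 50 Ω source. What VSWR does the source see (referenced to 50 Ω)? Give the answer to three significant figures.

VSWR ≈ 5.39

βl = 2π × 0.0356 = 12.8°
tan(βl) = 0.227
Z_in = Z_0·(Z_L + jZ_0·tanβl)/(Z_0 + jZ_L·tanβl) = 209 − j110 Ω
Γ_s = (Z_in − Z_s)/(Z_in + Z_s) = (159 − j110)/(259 − j110), |Γ_s| = 0.687
VSWR = (1 + |Γ_s|)/(1 − |Γ_s|)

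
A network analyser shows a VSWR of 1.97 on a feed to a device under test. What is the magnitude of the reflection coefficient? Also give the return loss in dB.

|Γ| = (S − 1)/(S + 1) = (1.97 − 1)/(1.97 + 1) = 0.97/2.97
RL = −20·log₁₀|Γ| = −20·log₁₀(0.327)

|Γ| ≈ 0.327; return loss ≈ 9.72 dB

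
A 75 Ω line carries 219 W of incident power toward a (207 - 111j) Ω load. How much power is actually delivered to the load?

P_delivered ≈ 148 W

|Γ| = |(132 − j111)/(282 − j111)| = 0.569
|Γ|² = 0.324
P_refl = |Γ|²·P_inc = 70.9 W, P_del = (1 − |Γ|²)·P_inc = 148 W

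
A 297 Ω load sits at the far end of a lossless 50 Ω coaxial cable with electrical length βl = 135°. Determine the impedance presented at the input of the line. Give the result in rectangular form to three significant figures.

Z_in ≈ 16.4 + j47.2 Ω

tan(βl) = tan(135°) = -1
Z_in = Z_0·(Z_L + jZ_0·tanβl)/(Z_0 + jZ_L·tanβl)
     = 50·(297 − j50)/(50 − j297)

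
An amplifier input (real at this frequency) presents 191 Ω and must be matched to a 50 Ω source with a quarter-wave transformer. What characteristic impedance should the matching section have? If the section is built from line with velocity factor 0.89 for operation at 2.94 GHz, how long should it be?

Z_qwt = √(Z_0·R_L) = √(50 × 191) = √9550
λ = 0.89·c/f = 0.0908 m, so l = λ/4 = 0.0227 m

Z_qwt ≈ 97.7 Ω; length ≈ 2.27 cm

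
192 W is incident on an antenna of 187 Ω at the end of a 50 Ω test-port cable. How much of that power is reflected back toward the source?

Γ = (187 − 50)/(187 + 50) = 0.578
|Γ|² = 0.334
P_refl = |Γ|²·P_inc = 64.2 W, P_del = (1 − |Γ|²)·P_inc = 128 W

P_reflected ≈ 64.2 W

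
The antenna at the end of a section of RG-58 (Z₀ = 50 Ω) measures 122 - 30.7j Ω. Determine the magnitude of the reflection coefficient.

Γ = (Z_L − Z_0)/(Z_L + Z_0) = (72 − j30.7)/(172 − j30.7)
|Γ| = 78.3/175

|Γ| ≈ 0.448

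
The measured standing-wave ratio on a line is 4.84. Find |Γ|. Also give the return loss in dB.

|Γ| ≈ 0.658; return loss ≈ 3.64 dB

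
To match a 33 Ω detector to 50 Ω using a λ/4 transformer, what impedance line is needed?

Z_qwt ≈ 40.6 Ω

Z_qwt = √(Z_0·R_L) = √(50 × 33) = √1650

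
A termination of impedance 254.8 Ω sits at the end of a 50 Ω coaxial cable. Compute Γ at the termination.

Γ = (Z_L − Z_0)/(Z_L + Z_0) = (254.8 − 50)/(254.8 + 50) = 204.8/304.8

Γ = 0.672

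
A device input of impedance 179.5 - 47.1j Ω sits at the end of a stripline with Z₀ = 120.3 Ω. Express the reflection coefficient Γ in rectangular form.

Γ ≈ 0.217 − j0.123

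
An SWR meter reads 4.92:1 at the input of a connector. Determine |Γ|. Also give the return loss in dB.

|Γ| = (S − 1)/(S + 1) = (4.92 − 1)/(4.92 + 1) = 3.92/5.92
RL = −20·log₁₀|Γ| = −20·log₁₀(0.662)

|Γ| ≈ 0.662; return loss ≈ 3.58 dB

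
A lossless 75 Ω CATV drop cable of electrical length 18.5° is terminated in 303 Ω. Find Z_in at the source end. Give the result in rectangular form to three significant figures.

tan(βl) = tan(18.5°) = 0.335
Z_in = Z_0·(Z_L + jZ_0·tanβl)/(Z_0 + jZ_L·tanβl)
     = 75·(303 + j25.1)/(75 + j101)

Z_in ≈ 119 − j136 Ω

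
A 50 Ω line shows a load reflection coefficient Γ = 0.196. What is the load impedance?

Z_L ≈ 74.4 Ω

Z_L = Z_0·(1 + Γ)/(1 − Γ) = 50·(1.2)/(0.804)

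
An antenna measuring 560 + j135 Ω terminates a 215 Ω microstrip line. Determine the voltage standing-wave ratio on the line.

VSWR ≈ 2.78

Γ = (Z_L − Z_0)/(Z_L + Z_0) = (345 + j135)/(775 + j135)
|Γ| = 370/787 = 0.471
VSWR = (1 + |Γ|)/(1 − |Γ|) = 1.47/0.529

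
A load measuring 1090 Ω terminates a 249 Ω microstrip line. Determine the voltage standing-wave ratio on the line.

For a purely resistive load, VSWR = R_L/Z_0 or Z_0/R_L (whichever > 1) = 1090/249

VSWR ≈ 4.38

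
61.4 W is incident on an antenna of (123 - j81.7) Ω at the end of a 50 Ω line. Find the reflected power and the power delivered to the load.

P_reflected ≈ 20.1 W; P_delivered ≈ 41.3 W

|Γ| = |(73 − j81.7)/(173 − j81.7)| = 0.573
|Γ|² = 0.328
P_refl = |Γ|²·P_inc = 20.1 W, P_del = (1 − |Γ|²)·P_inc = 41.3 W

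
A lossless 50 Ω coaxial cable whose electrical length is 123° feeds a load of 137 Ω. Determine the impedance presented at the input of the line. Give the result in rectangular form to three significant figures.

Z_in ≈ 24.6 + j26.6 Ω

tan(βl) = tan(123°) = -1.54
Z_in = Z_0·(Z_L + jZ_0·tanβl)/(Z_0 + jZ_L·tanβl)
     = 50·(137 − j77)/(50 − j211)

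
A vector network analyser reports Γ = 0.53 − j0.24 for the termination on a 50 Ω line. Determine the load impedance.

Z_L = Z_0·(1 + Γ)/(1 − Γ) = 50·(1.53 − j0.24)/(0.47 + j0.24)

Z_L ≈ 119 − j86.2 Ω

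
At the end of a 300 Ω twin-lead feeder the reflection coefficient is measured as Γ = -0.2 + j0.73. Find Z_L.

Z_L = Z_0·(1 + Γ)/(1 − Γ) = 300·(0.8 + j0.73)/(1.2 − j0.73)

Z_L ≈ 64.9 + j222 Ω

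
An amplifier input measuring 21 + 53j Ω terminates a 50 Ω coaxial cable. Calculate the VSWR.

VSWR ≈ 5.29

Γ = (Z_L − Z_0)/(Z_L + Z_0) = (-29 + j53)/(71 + j53)
|Γ| = 60.4/88.6 = 0.682
VSWR = (1 + |Γ|)/(1 − |Γ|) = 1.68/0.318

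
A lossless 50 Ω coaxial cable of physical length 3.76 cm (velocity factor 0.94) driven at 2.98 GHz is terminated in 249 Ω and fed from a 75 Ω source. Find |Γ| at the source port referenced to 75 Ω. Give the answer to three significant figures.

λ = v/f = 0.94·c / 2.98 GHz = 0.0946 m
βl = 2π·l/λ = 2π × 0.397 = 143°
tan(βl) = -0.752
Z_in = Z_0·(Z_L + jZ_0·tanβl)/(Z_0 + jZ_L·tanβl) = 25.9 + j59.5 Ω
Γ_s = (Z_in − Z_s)/(Z_in + Z_s) = (-49.1 + j59.5)/(101 + j59.5), |Γ_s| = 0.658

|Γ| ≈ 0.658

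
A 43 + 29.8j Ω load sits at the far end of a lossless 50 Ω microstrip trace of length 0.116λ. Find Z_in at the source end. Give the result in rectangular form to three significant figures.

Z_in ≈ 95.6 + j2.24 Ω

βl = 2π × 0.116 = 41.8°
tan(βl) = tan(41.8°) = 0.893
Z_in = Z_0·(Z_L + jZ_0·tanβl)/(Z_0 + jZ_L·tanβl)
     = 50·(43 + j74.4)/(23.4 + j38.4)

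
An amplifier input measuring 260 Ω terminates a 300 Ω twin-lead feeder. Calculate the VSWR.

VSWR ≈ 1.15

Γ = (260 − 300)/(260 + 300) = -0.0714
VSWR = (1 + 0.0714)/(1 − 0.0714)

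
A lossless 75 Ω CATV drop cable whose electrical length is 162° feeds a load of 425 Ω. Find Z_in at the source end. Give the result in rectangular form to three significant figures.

tan(βl) = tan(162°) = -0.325
Z_in = Z_0·(Z_L + jZ_0·tanβl)/(Z_0 + jZ_L·tanβl)
     = 75·(425 − j24.4)/(75 − j138)

Z_in ≈ 107 + j173 Ω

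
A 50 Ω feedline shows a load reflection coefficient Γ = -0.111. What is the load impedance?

Z_L = Z_0·(1 + Γ)/(1 − Γ) = 50·(0.889)/(1.11)

Z_L ≈ 40 Ω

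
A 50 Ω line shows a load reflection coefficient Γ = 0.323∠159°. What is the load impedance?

Z_L ≈ 26.2 + j6.78 Ω

Z_L = Z_0·(1 + Γ)/(1 − Γ) = 50·(0.698 + j0.116)/(1.3 − j0.116)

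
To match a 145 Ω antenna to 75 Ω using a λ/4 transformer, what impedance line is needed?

Z_qwt ≈ 104 Ω

Z_qwt = √(Z_0·R_L) = √(75 × 145) = √10880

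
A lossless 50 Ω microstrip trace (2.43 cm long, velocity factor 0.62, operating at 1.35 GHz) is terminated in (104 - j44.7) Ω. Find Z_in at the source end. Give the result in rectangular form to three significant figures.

Z_in ≈ 20.7 − j11.1 Ω

λ = v/f = 0.62·c / 1.35 GHz = 0.138 m
βl = 2π·l/λ = 2π × 0.176 = 63.5°
tan(βl) = tan(63.5°) = 2.01
Z_in = Z_0·(Z_L + jZ_0·tanβl)/(Z_0 + jZ_L·tanβl)
     = 50·(104 + j55.6)/(140 + j209)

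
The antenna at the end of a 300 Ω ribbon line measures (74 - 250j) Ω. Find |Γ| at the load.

Γ = (Z_L − Z_0)/(Z_L + Z_0) = (-226 − j250)/(374 − j250)
|Γ| = 337/450

|Γ| ≈ 0.749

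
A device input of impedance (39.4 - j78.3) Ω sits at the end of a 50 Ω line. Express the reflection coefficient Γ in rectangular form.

Γ = (Z_L − Z_0)/(Z_L + Z_0) = (-10.6 − j78.3)/(89.4 − j78.3)

Γ ≈ 0.367 − j0.554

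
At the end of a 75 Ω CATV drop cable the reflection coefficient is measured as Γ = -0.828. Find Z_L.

Z_L = Z_0·(1 + Γ)/(1 − Γ) = 75·(0.172)/(1.83)

Z_L ≈ 7.06 Ω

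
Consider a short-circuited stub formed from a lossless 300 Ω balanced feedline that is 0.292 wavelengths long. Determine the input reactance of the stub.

X_in ≈ -1110 Ω (capacitive)

βl = 2π × 0.292 = 105°
tan(βl) = -3.7
For a short-circuited stub, Z_in = jZ_0·tan(βl)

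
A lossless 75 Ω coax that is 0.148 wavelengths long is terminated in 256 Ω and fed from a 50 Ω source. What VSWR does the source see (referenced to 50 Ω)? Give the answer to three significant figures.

βl = 2π × 0.148 = 53.3°
tan(βl) = 1.34
Z_in = Z_0·(Z_L + jZ_0·tanβl)/(Z_0 + jZ_L·tanβl) = 32.6 − j48.8 Ω
Γ_s = (Z_in − Z_s)/(Z_in + Z_s) = (-17.4 − j48.8)/(82.6 − j48.8), |Γ_s| = 0.54
VSWR = (1 + |Γ_s|)/(1 − |Γ_s|)

VSWR ≈ 3.35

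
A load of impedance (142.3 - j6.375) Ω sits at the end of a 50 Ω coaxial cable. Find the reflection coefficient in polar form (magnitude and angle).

Γ = (Z_L − Z_0)/(Z_L + Z_0) = (92.3 − j6.375)/(192.3 − j6.375)
|Γ| = 92.5/192 = 0.481

Γ ≈ 0.481 ∠ -2.05°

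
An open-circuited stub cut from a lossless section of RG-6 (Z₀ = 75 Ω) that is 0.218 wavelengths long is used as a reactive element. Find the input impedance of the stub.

βl = 2π × 0.218 = 78.5°
tan(βl) = 4.91
For an open-circuited stub, Z_in = −jZ_0·cot(βl) = −jZ_0/tan(βl)

Z_in ≈ −j15.3 Ω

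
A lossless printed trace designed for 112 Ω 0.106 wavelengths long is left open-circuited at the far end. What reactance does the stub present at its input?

βl = 2π × 0.106 = 38.2°
tan(βl) = 0.786
For an open-circuited stub, Z_in = −jZ_0·cot(βl) = −jZ_0/tan(βl)

X_in ≈ -143 Ω (capacitive)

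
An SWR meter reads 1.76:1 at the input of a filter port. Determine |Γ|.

|Γ| ≈ 0.275

|Γ| = (S − 1)/(S + 1) = (1.76 − 1)/(1.76 + 1) = 0.76/2.76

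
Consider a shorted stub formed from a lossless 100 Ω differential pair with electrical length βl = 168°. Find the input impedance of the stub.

tan(βl) = -0.213
For a shorted stub, Z_in = jZ_0·tan(βl)

Z_in ≈ −j21.3 Ω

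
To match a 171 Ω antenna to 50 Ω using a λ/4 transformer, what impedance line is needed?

Z_qwt ≈ 92.5 Ω

Z_qwt = √(Z_0·R_L) = √(50 × 171) = √8550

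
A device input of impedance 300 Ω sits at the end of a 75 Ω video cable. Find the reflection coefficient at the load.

Γ = 0.6

Γ = (Z_L − Z_0)/(Z_L + Z_0) = (300 − 75)/(300 + 75) = 225/375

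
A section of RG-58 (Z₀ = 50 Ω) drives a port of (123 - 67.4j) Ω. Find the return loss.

RL ≈ 5.43 dB

Γ = (73 − j67.4)/(173 − j67.4), |Γ| = 0.535
RL = −20·log₁₀|Γ| = −20·log₁₀(0.535)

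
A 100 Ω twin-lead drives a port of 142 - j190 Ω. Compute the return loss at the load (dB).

Γ = (42 − j190)/(242 − j190), |Γ| = 0.632
RL = −20·log₁₀|Γ| = −20·log₁₀(0.632)

RL ≈ 3.98 dB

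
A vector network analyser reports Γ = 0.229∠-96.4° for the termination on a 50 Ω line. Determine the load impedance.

Z_L ≈ 42.9 − j20.6 Ω

Z_L = Z_0·(1 + Γ)/(1 − Γ) = 50·(0.974 − j0.228)/(1.03 + j0.228)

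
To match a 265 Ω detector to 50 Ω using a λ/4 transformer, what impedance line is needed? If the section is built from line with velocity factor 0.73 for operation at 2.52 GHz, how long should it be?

Z_qwt = √(Z_0·R_L) = √(50 × 265) = √13250
λ = 0.73·c/f = 0.0869 m, so l = λ/4 = 0.0217 m

Z_qwt ≈ 115 Ω; length ≈ 2.17 cm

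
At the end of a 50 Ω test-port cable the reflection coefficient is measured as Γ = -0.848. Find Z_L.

Z_L ≈ 4.11 Ω

Z_L = Z_0·(1 + Γ)/(1 − Γ) = 50·(0.152)/(1.85)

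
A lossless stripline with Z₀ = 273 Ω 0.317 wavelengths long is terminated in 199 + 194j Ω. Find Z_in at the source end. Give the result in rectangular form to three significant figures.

βl = 2π × 0.317 = 114°
tan(βl) = tan(114°) = -2.23
Z_in = Z_0·(Z_L + jZ_0·tanβl)/(Z_0 + jZ_L·tanβl)
     = 273·(199 − j416)/(706 − j444)

Z_in ≈ 128 − j80.4 Ω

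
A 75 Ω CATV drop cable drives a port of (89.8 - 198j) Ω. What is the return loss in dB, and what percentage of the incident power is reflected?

RL ≈ 2.26 dB; 59.4% of incident power reflected

Γ = (14.8 − j198)/(164.8 − j198), |Γ| = 0.771
RL = −20·log₁₀(0.771) = 2.26 dB
P_refl/P_inc = |Γ|² = 0.594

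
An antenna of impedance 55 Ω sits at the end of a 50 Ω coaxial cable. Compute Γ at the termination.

Γ = (Z_L − Z_0)/(Z_L + Z_0) = (55 − 50)/(55 + 50) = 5/105

Γ = 0.0476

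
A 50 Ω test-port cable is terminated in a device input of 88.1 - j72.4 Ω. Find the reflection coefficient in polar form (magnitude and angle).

Γ = (Z_L − Z_0)/(Z_L + Z_0) = (38.1 − j72.4)/(138.1 − j72.4)
|Γ| = 81.8/156 = 0.525

Γ ≈ 0.525 ∠ -34.6°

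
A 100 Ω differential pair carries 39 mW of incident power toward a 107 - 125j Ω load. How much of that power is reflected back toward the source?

P_reflected ≈ 10.5 mW

|Γ| = |(7 − j125)/(207 − j125)| = 0.518
|Γ|² = 0.268
P_refl = |Γ|²·P_inc = 10.5 mW, P_del = (1 − |Γ|²)·P_inc = 28.5 mW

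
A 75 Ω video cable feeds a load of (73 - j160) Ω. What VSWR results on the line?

Γ = (Z_L − Z_0)/(Z_L + Z_0) = (-2 − j160)/(148 − j160)
|Γ| = 160/218 = 0.734
VSWR = (1 + |Γ|)/(1 − |Γ|) = 1.73/0.266

VSWR ≈ 6.52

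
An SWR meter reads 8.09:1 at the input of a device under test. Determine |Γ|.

|Γ| ≈ 0.78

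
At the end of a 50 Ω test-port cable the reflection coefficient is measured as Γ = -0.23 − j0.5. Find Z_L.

Z_L ≈ 19.8 − j28.4 Ω

Z_L = Z_0·(1 + Γ)/(1 − Γ) = 50·(0.77 − j0.5)/(1.23 + j0.5)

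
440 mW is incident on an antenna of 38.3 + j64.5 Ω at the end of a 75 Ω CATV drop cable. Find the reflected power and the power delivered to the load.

P_reflected ≈ 143 mW; P_delivered ≈ 297 mW

|Γ| = |(-36.7 + j64.5)/(113.3 + j64.5)| = 0.569
|Γ|² = 0.324
P_refl = |Γ|²·P_inc = 143 mW, P_del = (1 − |Γ|²)·P_inc = 297 mW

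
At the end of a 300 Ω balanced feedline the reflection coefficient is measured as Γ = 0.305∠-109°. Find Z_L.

Z_L ≈ 211 − j134 Ω

Z_L = Z_0·(1 + Γ)/(1 − Γ) = 300·(0.901 − j0.288)/(1.1 + j0.288)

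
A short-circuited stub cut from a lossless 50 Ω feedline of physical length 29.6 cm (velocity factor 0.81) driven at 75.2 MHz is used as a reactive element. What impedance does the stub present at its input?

Z_in ≈ +j32.4 Ω

λ = v/f = 0.81·c / 75.2 MHz = 3.23 m
βl = 2π·l/λ = 2π × 0.0916 = 33°
tan(βl) = 0.649
For a short-circuited stub, Z_in = jZ_0·tan(βl)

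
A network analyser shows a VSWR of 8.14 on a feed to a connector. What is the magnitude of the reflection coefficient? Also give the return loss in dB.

|Γ| ≈ 0.781; return loss ≈ 2.14 dB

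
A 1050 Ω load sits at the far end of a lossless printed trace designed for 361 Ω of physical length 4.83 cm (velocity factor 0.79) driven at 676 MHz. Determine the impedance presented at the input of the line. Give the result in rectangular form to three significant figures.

Z_in ≈ 197 − j250 Ω

λ = v/f = 0.79·c / 676 MHz = 0.351 m
βl = 2π·l/λ = 2π × 0.138 = 49.6°
tan(βl) = tan(49.6°) = 1.17
Z_in = Z_0·(Z_L + jZ_0·tanβl)/(Z_0 + jZ_L·tanβl)
     = 361·(1050 + j424)/(361 + j1230)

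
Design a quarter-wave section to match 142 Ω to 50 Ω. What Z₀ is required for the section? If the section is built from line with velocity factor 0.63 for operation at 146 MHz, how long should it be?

Z_qwt = √(Z_0·R_L) = √(50 × 142) = √7100
λ = 0.63·c/f = 1.29 m, so l = λ/4 = 0.324 m

Z_qwt ≈ 84.3 Ω; length ≈ 32.4 cm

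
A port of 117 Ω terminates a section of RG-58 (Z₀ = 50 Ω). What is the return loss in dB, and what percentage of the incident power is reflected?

Γ = (117 − 50)/(117 + 50) = 0.401
RL = −20·log₁₀(0.401) = 7.93 dB
P_refl/P_inc = |Γ|² = 0.161

RL ≈ 7.93 dB; 16.1% of incident power reflected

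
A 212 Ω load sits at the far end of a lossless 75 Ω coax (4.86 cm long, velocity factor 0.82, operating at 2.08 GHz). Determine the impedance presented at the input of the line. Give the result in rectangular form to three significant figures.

λ = v/f = 0.82·c / 2.08 GHz = 0.118 m
βl = 2π·l/λ = 2π × 0.411 = 148°
tan(βl) = tan(148°) = -0.626
Z_in = Z_0·(Z_L + jZ_0·tanβl)/(Z_0 + jZ_L·tanβl)
     = 75·(212 − j47)/(75 − j133)

Z_in ≈ 71.4 + j79.4 Ω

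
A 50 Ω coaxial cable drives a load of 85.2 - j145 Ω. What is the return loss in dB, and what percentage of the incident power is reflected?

Γ = (35.2 − j145)/(135.2 − j145), |Γ| = 0.753
RL = −20·log₁₀(0.753) = 2.47 dB
P_refl/P_inc = |Γ|² = 0.566

RL ≈ 2.47 dB; 56.6% of incident power reflected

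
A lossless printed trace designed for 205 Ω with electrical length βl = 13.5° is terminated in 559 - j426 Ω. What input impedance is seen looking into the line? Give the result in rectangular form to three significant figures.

Z_in ≈ 221 − j348 Ω

tan(βl) = tan(13.5°) = 0.24
Z_in = Z_0·(Z_L + jZ_0·tanβl)/(Z_0 + jZ_L·tanβl)
     = 205·(559 − j377)/(307 + j134)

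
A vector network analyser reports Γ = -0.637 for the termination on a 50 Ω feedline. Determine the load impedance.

Z_L = Z_0·(1 + Γ)/(1 − Γ) = 50·(0.363)/(1.64)

Z_L ≈ 11.1 Ω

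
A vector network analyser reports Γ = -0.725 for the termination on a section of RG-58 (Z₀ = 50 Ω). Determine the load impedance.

Z_L ≈ 7.97 Ω

Z_L = Z_0·(1 + Γ)/(1 − Γ) = 50·(0.275)/(1.73)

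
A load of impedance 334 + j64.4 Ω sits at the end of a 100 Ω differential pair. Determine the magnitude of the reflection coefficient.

Γ = (Z_L − Z_0)/(Z_L + Z_0) = (234 + j64.4)/(434 + j64.4)
|Γ| = 243/439

|Γ| ≈ 0.553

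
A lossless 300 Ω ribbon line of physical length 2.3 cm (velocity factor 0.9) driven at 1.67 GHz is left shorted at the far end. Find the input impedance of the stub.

Z_in ≈ +j373 Ω

λ = v/f = 0.9·c / 1.67 GHz = 0.162 m
βl = 2π·l/λ = 2π × 0.142 = 51.2°
tan(βl) = 1.24
For a shorted stub, Z_in = jZ_0·tan(βl)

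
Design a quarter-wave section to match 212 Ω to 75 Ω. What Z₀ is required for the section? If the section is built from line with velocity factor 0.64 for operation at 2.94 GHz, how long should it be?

Z_qwt = √(Z_0·R_L) = √(75 × 212) = √15900
λ = 0.64·c/f = 0.0653 m, so l = λ/4 = 0.0163 m

Z_qwt ≈ 126 Ω; length ≈ 1.63 cm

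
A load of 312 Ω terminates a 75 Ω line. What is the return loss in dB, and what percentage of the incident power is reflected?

RL ≈ 4.26 dB; 37.5% of incident power reflected

Γ = (312 − 75)/(312 + 75) = 0.612
RL = −20·log₁₀(0.612) = 4.26 dB
P_refl/P_inc = |Γ|² = 0.375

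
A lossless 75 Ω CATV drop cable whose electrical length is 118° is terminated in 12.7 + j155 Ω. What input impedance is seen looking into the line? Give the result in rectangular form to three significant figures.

Z_in ≈ 2.4 + j3.01 Ω

tan(βl) = tan(118°) = -1.88
Z_in = Z_0·(Z_L + jZ_0·tanβl)/(Z_0 + jZ_L·tanβl)
     = 75·(12.7 + j13.9)/(367 − j23.9)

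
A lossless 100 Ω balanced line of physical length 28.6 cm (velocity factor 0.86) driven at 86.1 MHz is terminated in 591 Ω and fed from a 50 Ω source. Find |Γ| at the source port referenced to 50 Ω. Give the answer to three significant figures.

|Γ| ≈ 0.801

λ = v/f = 0.86·c / 86.1 MHz = 3 m
βl = 2π·l/λ = 2π × 0.0954 = 34.4°
tan(βl) = 0.684
Z_in = Z_0·(Z_L + jZ_0·tanβl)/(Z_0 + jZ_L·tanβl) = 50.1 − j134 Ω
Γ_s = (Z_in − Z_s)/(Z_in + Z_s) = (0.0538 − j134)/(100 − j134), |Γ_s| = 0.801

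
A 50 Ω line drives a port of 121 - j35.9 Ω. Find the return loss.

RL ≈ 6.83 dB

Γ = (71 − j35.9)/(171 − j35.9), |Γ| = 0.455
RL = −20·log₁₀|Γ| = −20·log₁₀(0.455)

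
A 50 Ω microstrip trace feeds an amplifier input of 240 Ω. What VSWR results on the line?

VSWR ≈ 4.8

Γ = (240 − 50)/(240 + 50) = 0.655
VSWR = (1 + 0.655)/(1 − 0.655)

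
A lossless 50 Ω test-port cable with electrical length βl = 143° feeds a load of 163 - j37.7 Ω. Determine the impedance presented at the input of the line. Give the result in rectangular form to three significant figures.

tan(βl) = tan(143°) = -0.754
Z_in = Z_0·(Z_L + jZ_0·tanβl)/(Z_0 + jZ_L·tanβl)
     = 50·(163 − j75.4)/(21.6 − j123)

Z_in ≈ 41.1 + j59.1 Ω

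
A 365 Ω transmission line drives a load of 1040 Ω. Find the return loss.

Γ = (1040 − 365)/(1040 + 365) = 0.48
RL = −20·log₁₀|Γ| = −20·log₁₀(0.48)

RL ≈ 6.37 dB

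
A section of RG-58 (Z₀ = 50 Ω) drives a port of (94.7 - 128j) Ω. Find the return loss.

RL ≈ 3.08 dB

Γ = (44.7 − j128)/(144.7 − j128), |Γ| = 0.702
RL = −20·log₁₀|Γ| = −20·log₁₀(0.702)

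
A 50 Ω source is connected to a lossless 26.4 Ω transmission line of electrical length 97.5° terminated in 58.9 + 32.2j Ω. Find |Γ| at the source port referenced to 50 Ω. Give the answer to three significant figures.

tan(βl) = -7.6
Z_in = Z_0·(Z_L + jZ_0·tanβl)/(Z_0 + jZ_L·tanβl) = 8.81 − j1.86 Ω
Γ_s = (Z_in − Z_s)/(Z_in + Z_s) = (-41.2 − j1.86)/(58.8 − j1.86), |Γ_s| = 0.701

|Γ| ≈ 0.701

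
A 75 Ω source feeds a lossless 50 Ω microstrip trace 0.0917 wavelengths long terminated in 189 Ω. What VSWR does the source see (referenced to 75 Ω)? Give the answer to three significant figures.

βl = 2π × 0.0917 = 33°
tan(βl) = 0.65
Z_in = Z_0·(Z_L + jZ_0·tanβl)/(Z_0 + jZ_L·tanβl) = 38.2 − j61.4 Ω
Γ_s = (Z_in − Z_s)/(Z_in + Z_s) = (-36.8 − j61.4)/(113 − j61.4), |Γ_s| = 0.556
VSWR = (1 + |Γ_s|)/(1 − |Γ_s|)

VSWR ≈ 3.5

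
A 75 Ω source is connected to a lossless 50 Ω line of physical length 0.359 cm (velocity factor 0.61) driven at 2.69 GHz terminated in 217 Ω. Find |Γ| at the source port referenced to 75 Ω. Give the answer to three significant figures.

λ = v/f = 0.61·c / 2.69 GHz = 0.068 m
βl = 2π·l/λ = 2π × 0.0528 = 19°
tan(βl) = 0.344
Z_in = Z_0·(Z_L + jZ_0·tanβl)/(Z_0 + jZ_L·tanβl) = 75.1 − j95 Ω
Γ_s = (Z_in − Z_s)/(Z_in + Z_s) = (0.0862 − j95)/(150 − j95), |Γ_s| = 0.535

|Γ| ≈ 0.535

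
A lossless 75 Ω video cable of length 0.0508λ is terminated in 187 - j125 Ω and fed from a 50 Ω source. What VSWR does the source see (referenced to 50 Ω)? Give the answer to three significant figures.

VSWR ≈ 4.88

βl = 2π × 0.0508 = 18.3°
tan(βl) = 0.33
Z_in = Z_0·(Z_L + jZ_0·tanβl)/(Z_0 + jZ_L·tanβl) = 67.3 − j100 Ω
Γ_s = (Z_in − Z_s)/(Z_in + Z_s) = (17.3 − j100)/(117 − j100), |Γ_s| = 0.66
VSWR = (1 + |Γ_s|)/(1 − |Γ_s|)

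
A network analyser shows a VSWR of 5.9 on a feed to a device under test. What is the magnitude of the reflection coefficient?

|Γ| = (S − 1)/(S + 1) = (5.9 − 1)/(5.9 + 1) = 4.9/6.9

|Γ| ≈ 0.71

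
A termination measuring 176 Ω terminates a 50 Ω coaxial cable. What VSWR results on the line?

For a purely resistive load, VSWR = R_L/Z_0 or Z_0/R_L (whichever > 1) = 176/50

VSWR ≈ 3.52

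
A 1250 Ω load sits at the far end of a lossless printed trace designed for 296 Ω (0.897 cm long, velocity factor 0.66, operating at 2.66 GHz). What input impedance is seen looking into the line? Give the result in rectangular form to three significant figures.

Z_in ≈ 140 − j278 Ω

λ = v/f = 0.66·c / 2.66 GHz = 0.0744 m
βl = 2π·l/λ = 2π × 0.121 = 43.4°
tan(βl) = tan(43.4°) = 0.945
Z_in = Z_0·(Z_L + jZ_0·tanβl)/(Z_0 + jZ_L·tanβl)
     = 296·(1250 + j280)/(296 + j1180)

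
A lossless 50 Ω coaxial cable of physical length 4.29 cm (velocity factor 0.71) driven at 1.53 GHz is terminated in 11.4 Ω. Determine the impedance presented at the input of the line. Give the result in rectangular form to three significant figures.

λ = v/f = 0.71·c / 1.53 GHz = 0.139 m
βl = 2π·l/λ = 2π × 0.308 = 111°
tan(βl) = tan(111°) = -2.61
Z_in = Z_0·(Z_L + jZ_0·tanβl)/(Z_0 + jZ_L·tanβl)
     = 50·(11.4 − j131)/(50 − j29.8)

Z_in ≈ 65.9 − j91.4 Ω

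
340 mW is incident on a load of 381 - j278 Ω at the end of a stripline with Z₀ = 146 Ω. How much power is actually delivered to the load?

P_delivered ≈ 213 mW

|Γ| = |(235 − j278)/(527 − j278)| = 0.611
|Γ|² = 0.373
P_refl = |Γ|²·P_inc = 127 mW, P_del = (1 − |Γ|²)·P_inc = 213 mW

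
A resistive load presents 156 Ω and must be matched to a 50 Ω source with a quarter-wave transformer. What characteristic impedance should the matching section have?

Z_qwt ≈ 88.3 Ω

Z_qwt = √(Z_0·R_L) = √(50 × 156) = √7800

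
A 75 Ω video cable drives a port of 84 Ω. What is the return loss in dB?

Γ = (84 − 75)/(84 + 75) = 0.0566
RL = −20·log₁₀|Γ| = −20·log₁₀(0.0566)

RL ≈ 24.9 dB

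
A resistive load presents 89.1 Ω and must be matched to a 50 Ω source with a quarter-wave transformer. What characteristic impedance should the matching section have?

Z_qwt ≈ 66.7 Ω

Z_qwt = √(Z_0·R_L) = √(50 × 89.1) = √4455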